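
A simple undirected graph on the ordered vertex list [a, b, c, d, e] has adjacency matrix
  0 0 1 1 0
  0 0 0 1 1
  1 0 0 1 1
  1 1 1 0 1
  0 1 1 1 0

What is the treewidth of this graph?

2

A width-2 tree decomposition is:
Bags: B1 = {b, d, e}  B2 = {c, d, e}  B3 = {a, c, d}
Tree: B1–B2, B2–B3
Each bag holds 3 vertices, so the decomposition has width 2, which upper-bounds the treewidth. For the lower bound, the 3 vertices {c, d, e} are pairwise adjacent, and any tree decomposition puts a clique entirely inside one bag — forcing width ≥ 2. Hence tw(G) = 2 exactly.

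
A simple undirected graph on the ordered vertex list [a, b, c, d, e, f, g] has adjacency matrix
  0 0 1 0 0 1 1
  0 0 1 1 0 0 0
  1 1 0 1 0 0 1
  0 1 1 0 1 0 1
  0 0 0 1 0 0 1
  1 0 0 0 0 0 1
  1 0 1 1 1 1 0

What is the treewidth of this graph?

A width-2 tree decomposition is:
Bags: B1 = {a, c, g}  B2 = {a, f, g}  B3 = {c, d, g}  B4 = {d, e, g}  B5 = {b, c, d}
Tree: B1–B2, B1–B3, B3–B4, B3–B5
Each bag holds 3 vertices, so the decomposition has width 2, which upper-bounds the treewidth. Conversely, {d, e, g} is a clique of size 3, and the vertices of any clique must share a bag in every tree decomposition; so some bag has ≥ 3 vertices and tw(G) ≥ 2. Combining the bounds, tw(G) = 2.

2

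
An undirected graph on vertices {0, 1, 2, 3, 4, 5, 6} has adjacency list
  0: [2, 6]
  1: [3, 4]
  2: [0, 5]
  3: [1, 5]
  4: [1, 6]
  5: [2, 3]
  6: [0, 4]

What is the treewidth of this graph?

2

A width-2 tree decomposition is:
Bags: B1 = {0, 4, 6}  B2 = {0, 2, 4}  B3 = {2, 4, 5}  B4 = {3, 4, 5}  B5 = {1, 3, 4}
Tree: B1–B2, B2–B3, B3–B4, B4–B5
Each bag holds 3 vertices, so the decomposition has width 2, which upper-bounds the treewidth. For the lower bound, G contains the cycle 4–6–0–2–5–3–1–4, so G is not a forest; only forests have treewidth ≤ 1, hence tw(G) ≥ 2. Combining the bounds, tw(G) = 2.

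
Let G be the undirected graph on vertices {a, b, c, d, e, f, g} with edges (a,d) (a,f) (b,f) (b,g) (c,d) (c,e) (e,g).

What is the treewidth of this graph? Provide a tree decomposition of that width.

Treewidth 2.
One such decomposition:
Bags: B1 = {a, d, f}  B2 = {c, d, f}  B3 = {c, e, f}  B4 = {e, f, g}  B5 = {b, f, g}
Tree: B1–B2, B2–B3, B3–B4, B4–B5

Every bag has size at most 3, so the width is 3 − 1 = 2 and tw(G) ≤ 2. The edges f–a–d–c–e–g–b–f form a cycle, so G is not a tree and its treewidth is at least 2. The upper and lower bounds meet at 2, so that is the treewidth.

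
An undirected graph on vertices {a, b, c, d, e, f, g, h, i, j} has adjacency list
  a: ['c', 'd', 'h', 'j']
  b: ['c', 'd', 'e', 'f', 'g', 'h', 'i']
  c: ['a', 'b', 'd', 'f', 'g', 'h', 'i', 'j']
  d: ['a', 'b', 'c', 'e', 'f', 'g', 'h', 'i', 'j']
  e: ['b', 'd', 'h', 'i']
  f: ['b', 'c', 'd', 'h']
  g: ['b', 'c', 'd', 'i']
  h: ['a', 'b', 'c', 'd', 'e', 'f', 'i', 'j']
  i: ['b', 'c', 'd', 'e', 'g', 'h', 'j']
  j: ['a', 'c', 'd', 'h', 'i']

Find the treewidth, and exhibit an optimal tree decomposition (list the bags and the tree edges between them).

Every bag has size at most 5, so the width is 5 − 1 = 4 and tw(G) ≤ 4. Conversely, {b, c, d, g, i} is a clique of size 5, and the vertices of any clique must share a bag in every tree decomposition; so some bag has ≥ 5 vertices and tw(G) ≥ 4. Combining the bounds, tw(G) = 4.

Treewidth 4.
One such decomposition:
Bags: B1 = {b, c, d, h, i}  B2 = {b, d, e, h, i}  B3 = {b, c, d, g, i}  B4 = {c, d, h, i, j}  B5 = {b, c, d, f, h}  B6 = {a, c, d, h, j}
Tree: B1–B2, B1–B3, B1–B4, B1–B5, B4–B6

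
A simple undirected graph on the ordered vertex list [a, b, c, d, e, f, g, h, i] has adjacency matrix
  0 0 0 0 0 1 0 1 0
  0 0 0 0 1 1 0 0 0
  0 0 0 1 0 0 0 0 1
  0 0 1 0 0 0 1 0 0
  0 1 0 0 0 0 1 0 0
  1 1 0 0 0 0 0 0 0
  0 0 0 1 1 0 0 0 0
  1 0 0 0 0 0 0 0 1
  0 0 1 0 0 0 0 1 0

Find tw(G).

2

A width-2 tree decomposition is:
Bags: B1 = {b, e, g}  B2 = {b, d, g}  B3 = {b, c, d}  B4 = {b, c, i}  B5 = {b, h, i}  B6 = {a, b, h}  B7 = {a, b, f}
Tree: B1–B2, B2–B3, B3–B4, B4–B5, B5–B6, B6–B7
The largest bag has 3 vertices, giving width 2; this decomposition certifies tw(G) ≤ 2. The edges b–e–g–d–c–i–h–a–f–b form a cycle, so G is not a tree and its treewidth is at least 2. The upper and lower bounds meet at 2, so that is the treewidth.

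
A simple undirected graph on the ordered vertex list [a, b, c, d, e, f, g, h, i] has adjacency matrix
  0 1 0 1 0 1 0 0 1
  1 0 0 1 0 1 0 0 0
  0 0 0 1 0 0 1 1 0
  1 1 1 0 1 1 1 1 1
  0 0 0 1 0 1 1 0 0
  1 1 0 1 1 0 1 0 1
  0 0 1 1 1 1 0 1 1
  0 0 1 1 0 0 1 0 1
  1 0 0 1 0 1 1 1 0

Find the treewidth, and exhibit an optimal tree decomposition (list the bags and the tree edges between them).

Treewidth 3.
One such decomposition:
Bags: B1 = {d, g, h, i}  B2 = {c, d, g, h}  B3 = {d, f, g, i}  B4 = {a, d, f, i}  B5 = {a, b, d, f}  B6 = {d, e, f, g}
Tree: B1–B2, B1–B3, B3–B4, B4–B5, B3–B6

Each bag holds 4 vertices, so the decomposition has width 3, which upper-bounds the treewidth. Conversely, {c, d, g, h} is a clique of size 4, and the vertices of any clique must share a bag in every tree decomposition; so some bag has ≥ 4 vertices and tw(G) ≥ 3. The upper and lower bounds meet at 3, so that is the treewidth.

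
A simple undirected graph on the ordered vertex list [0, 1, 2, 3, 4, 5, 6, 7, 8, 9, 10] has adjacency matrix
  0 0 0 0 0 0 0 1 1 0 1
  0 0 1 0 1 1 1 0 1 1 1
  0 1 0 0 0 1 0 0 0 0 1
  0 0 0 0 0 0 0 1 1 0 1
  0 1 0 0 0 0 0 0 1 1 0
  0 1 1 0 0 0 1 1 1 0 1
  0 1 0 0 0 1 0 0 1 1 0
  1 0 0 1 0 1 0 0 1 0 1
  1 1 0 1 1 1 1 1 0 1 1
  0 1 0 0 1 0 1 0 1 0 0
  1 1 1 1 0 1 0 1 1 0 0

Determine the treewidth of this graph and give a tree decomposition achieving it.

Treewidth 3.
One optimal decomposition is:
Bags: B1 = {1, 5, 8, 10}  B2 = {5, 7, 8, 10}  B3 = {0, 7, 8, 10}  B4 = {1, 2, 5, 10}  B5 = {3, 7, 8, 10}  B6 = {1, 5, 6, 8}  B7 = {1, 6, 8, 9}  B8 = {1, 4, 8, 9}
Tree: B1–B2, B2–B3, B1–B4, B3–B5, B1–B6, B6–B7, B7–B8

Each bag holds 4 vertices, so the decomposition has width 3, which upper-bounds the treewidth. For the lower bound, the 4 vertices {0, 7, 8, 10} are pairwise adjacent, and any tree decomposition puts a clique entirely inside one bag — forcing width ≥ 3. Combining the bounds, tw(G) = 3.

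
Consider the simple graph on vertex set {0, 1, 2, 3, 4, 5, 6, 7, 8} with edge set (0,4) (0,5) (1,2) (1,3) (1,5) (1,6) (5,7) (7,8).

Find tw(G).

1

A width-1 tree decomposition is:
Bags: B1 = {5, 7}  B2 = {1, 5}  B3 = {7, 8}  B4 = {1, 6}  B5 = {0, 5}  B6 = {0, 4}  B7 = {1, 2}  B8 = {1, 3}
Tree: B1–B2, B1–B3, B2–B4, B1–B5, B5–B6, B2–B7, B4–B8
Each bag holds 2 vertices, so the decomposition has width 1, which upper-bounds the treewidth. G has an edge, so its treewidth is at least 1. Combining the bounds, tw(G) = 1.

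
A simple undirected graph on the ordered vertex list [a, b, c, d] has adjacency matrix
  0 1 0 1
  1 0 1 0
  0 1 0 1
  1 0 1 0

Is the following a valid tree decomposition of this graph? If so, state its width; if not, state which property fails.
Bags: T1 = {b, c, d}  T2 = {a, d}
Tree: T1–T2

A tree decomposition must satisfy three properties: every vertex lies in some bag; for every edge, both endpoints lie together in some bag; and for every vertex, the bags containing it form a connected subtree. Here edge (b,a) lies in no bag, so the decomposition is invalid.

No — edge (b,a) lies in no bag.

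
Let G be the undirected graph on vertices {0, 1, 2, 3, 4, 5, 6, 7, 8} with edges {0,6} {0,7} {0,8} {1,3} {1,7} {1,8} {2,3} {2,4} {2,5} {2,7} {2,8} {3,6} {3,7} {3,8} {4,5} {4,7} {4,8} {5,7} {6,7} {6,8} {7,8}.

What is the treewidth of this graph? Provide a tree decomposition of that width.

Treewidth 3.
One optimal decomposition is:
Bags: B1 = {2, 3, 7, 8}  B2 = {3, 6, 7, 8}  B3 = {2, 4, 7, 8}  B4 = {2, 4, 5, 7}  B5 = {0, 6, 7, 8}  B6 = {1, 3, 7, 8}
Tree: B1–B2, B1–B3, B3–B4, B2–B5, B2–B6

Every bag has size at most 4, so the width is 4 − 1 = 3 and tw(G) ≤ 3. Conversely, {0, 6, 7, 8} is a clique of size 4, and the vertices of any clique must share a bag in every tree decomposition; so some bag has ≥ 4 vertices and tw(G) ≥ 3. Therefore the treewidth is 3.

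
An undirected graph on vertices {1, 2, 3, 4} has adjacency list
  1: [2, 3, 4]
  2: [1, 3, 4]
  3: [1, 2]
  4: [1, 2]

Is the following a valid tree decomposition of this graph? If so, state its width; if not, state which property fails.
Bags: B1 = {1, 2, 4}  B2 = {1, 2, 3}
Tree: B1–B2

Yes; width 2.

Vertex coverage: the bags together contain {1, 2, 3, 4}, the full vertex set. Edge coverage: each edge of G has both endpoints in at least one bag. Running intersection: for every vertex, the bags containing it form a connected subtree. All three properties hold, so this is a valid tree decomposition of width max|bag| − 1 = 2, and hence tw(G) ≤ 2.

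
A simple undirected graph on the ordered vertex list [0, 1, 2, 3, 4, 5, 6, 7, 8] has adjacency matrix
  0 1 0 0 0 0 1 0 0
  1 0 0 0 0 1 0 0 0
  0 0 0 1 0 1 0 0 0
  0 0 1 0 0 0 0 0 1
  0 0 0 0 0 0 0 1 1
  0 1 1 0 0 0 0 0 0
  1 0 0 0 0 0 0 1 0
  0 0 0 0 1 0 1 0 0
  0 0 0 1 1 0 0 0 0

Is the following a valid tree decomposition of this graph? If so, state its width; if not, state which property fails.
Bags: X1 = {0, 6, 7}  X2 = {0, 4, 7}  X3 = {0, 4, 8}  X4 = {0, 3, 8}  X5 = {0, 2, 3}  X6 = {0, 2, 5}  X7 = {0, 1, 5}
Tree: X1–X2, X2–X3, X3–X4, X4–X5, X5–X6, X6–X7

Yes; width 2.

Vertex coverage: the bags together contain {0, 1, 2, 3, 4, 5, 6, 7, 8}, the full vertex set. Edge coverage: each edge of G has both endpoints in at least one bag. Running intersection: for every vertex, the bags containing it form a connected subtree. All three properties hold, so this is a valid tree decomposition of width max|bag| − 1 = 2, and hence tw(G) ≤ 2.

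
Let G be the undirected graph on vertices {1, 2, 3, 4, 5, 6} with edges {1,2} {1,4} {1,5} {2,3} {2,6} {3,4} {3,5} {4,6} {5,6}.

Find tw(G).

3

A width-3 tree decomposition is:
Bags: B1 = {1, 2, 4, 5}  B2 = {2, 3, 4, 5}  B3 = {2, 4, 5, 6}
Tree: B1–B2, B2–B3
Each bag holds 4 vertices, so the decomposition has width 3, which upper-bounds the treewidth. For the lower bound: the 4 vertex sets {1,2}, {3,4}, {5}, {6} are disjoint, each induces a connected subgraph, and every pair is joined by at least one edge of G. Contracting each set to a single vertex therefore yields K_{4} as a minor, and since treewidth is minor-monotone, tw(G) ≥ tw(K_{4}) = 3. Hence tw(G) = 3 exactly.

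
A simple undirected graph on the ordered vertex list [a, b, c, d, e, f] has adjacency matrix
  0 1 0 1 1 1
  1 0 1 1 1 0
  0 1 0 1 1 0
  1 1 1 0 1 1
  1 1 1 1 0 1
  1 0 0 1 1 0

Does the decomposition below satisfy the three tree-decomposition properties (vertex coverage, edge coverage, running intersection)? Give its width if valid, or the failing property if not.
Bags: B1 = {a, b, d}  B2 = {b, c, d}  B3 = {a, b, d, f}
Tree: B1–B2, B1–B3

A tree decomposition must satisfy three properties: every vertex lies in some bag; for every edge, both endpoints lie together in some bag; and for every vertex, the bags containing it form a connected subtree. Here vertex e appears in no bag, so the decomposition is invalid.

No — vertex e appears in no bag.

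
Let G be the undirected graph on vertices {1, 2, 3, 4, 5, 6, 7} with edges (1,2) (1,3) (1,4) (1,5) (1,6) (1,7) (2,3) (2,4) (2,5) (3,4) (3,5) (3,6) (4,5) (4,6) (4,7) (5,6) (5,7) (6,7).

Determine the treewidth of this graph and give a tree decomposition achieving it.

Every bag has size at most 5, so the width is 5 − 1 = 4 and tw(G) ≤ 4. For the lower bound, the 5 vertices {1, 2, 3, 4, 5} are pairwise adjacent, and any tree decomposition puts a clique entirely inside one bag — forcing width ≥ 4. The upper and lower bounds meet at 4, so that is the treewidth.

Treewidth 4.
One optimal decomposition is:
Bags: B1 = {1, 4, 5, 6, 7}  B2 = {1, 3, 4, 5, 6}  B3 = {1, 2, 3, 4, 5}
Tree: B1–B2, B2–B3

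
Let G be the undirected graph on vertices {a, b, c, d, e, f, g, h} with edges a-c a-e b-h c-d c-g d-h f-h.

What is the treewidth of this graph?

A width-1 tree decomposition is:
Bags: B1 = {d, h}  B2 = {c, d}  B3 = {c, g}  B4 = {a, c}  B5 = {f, h}  B6 = {a, e}  B7 = {b, h}
Tree: B1–B2, B2–B3, B2–B4, B1–B5, B4–B6, B1–B7
The largest bag has 2 vertices, giving width 1; this decomposition certifies tw(G) ≤ 1. G has an edge, so its treewidth is at least 1. Hence tw(G) = 1 exactly.

1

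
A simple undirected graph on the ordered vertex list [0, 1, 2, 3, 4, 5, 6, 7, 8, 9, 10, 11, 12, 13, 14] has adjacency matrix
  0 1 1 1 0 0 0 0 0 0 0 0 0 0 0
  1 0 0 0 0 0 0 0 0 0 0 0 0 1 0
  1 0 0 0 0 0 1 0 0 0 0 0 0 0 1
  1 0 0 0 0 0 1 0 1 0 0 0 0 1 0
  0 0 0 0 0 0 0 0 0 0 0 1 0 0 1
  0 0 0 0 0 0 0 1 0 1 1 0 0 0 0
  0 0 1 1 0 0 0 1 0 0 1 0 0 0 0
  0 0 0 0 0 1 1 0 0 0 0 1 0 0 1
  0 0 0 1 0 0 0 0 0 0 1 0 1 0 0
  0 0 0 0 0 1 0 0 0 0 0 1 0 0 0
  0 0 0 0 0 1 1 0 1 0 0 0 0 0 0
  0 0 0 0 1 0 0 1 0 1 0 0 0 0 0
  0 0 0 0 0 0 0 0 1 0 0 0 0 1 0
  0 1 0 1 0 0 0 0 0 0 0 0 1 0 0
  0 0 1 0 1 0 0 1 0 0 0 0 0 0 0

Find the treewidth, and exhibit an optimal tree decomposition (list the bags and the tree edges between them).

The largest bag has 4 vertices, giving width 3; this decomposition certifies tw(G) ≤ 3. For the lower bound: the 4 vertex sets {1,12,13}, {0}, {3}, {2,6,8,10} are disjoint, each induces a connected subgraph, and every pair is joined by at least one edge of G. Contracting each set to a single vertex therefore yields K_{4} as a minor, and since treewidth is minor-monotone, tw(G) ≥ tw(K_{4}) = 3. Combining the bounds, tw(G) = 3.

Treewidth 3.
Bags: B1 = {0, 1, 12, 13}  B2 = {0, 3, 12, 13}  B3 = {0, 3, 8, 12}  B4 = {0, 2, 3, 8}  B5 = {2, 3, 6, 8}  B6 = {2, 6, 8, 10}  B7 = {2, 6, 10, 14}  B8 = {6, 7, 10, 14}  B9 = {5, 7, 10, 14}  B10 = {4, 5, 7, 14}  B11 = {4, 5, 7, 11}  B12 = {4, 5, 9, 11}
Tree: B1–B2, B2–B3, B3–B4, B4–B5, B5–B6, B6–B7, B7–B8, B8–B9, B9–B10, B10–B11, B11–B12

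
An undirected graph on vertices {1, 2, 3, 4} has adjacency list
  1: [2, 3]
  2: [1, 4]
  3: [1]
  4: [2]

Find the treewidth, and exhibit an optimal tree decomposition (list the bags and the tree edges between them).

The largest bag has 2 vertices, giving width 1; this decomposition certifies tw(G) ≤ 1. Since G has at least one edge (e.g. 3–1), it is not an edgeless graph, so tw(G) ≥ 1. Combining the bounds, tw(G) = 1.

Treewidth 1.
Bags: B1 = {1, 3}  B2 = {1, 2}  B3 = {2, 4}
Tree: B1–B2, B2–B3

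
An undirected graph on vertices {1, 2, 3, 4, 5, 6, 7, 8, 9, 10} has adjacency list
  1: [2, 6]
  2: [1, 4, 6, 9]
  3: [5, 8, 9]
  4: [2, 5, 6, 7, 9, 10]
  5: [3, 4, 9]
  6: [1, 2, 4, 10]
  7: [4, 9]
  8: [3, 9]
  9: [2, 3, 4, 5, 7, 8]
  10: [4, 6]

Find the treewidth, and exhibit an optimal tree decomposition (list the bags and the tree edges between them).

Every bag has size at most 3, so the width is 3 − 1 = 2 and tw(G) ≤ 2. For the lower bound, the 3 vertices {3, 8, 9} are pairwise adjacent, and any tree decomposition puts a clique entirely inside one bag — forcing width ≥ 2. Hence tw(G) = 2 exactly.

Treewidth 2.
One such decomposition:
Bags: B1 = {4, 5, 9}  B2 = {4, 7, 9}  B3 = {2, 4, 9}  B4 = {3, 5, 9}  B5 = {3, 8, 9}  B6 = {2, 4, 6}  B7 = {1, 2, 6}  B8 = {4, 6, 10}
Tree: B1–B2, B2–B3, B1–B4, B4–B5, B3–B6, B6–B7, B6–B8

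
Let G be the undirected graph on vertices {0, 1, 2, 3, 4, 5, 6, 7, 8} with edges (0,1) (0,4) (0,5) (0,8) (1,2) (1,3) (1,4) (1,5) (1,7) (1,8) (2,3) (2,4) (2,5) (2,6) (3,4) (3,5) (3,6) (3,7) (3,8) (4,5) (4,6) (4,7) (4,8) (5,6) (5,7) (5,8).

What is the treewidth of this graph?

4

A width-4 tree decomposition is:
Bags: B1 = {1, 2, 3, 4, 5}  B2 = {2, 3, 4, 5, 6}  B3 = {1, 3, 4, 5, 8}  B4 = {1, 3, 4, 5, 7}  B5 = {0, 1, 4, 5, 8}
Tree: B1–B2, B1–B3, B3–B4, B3–B5
Every bag has size at most 5, so the width is 5 − 1 = 4 and tw(G) ≤ 4. On the other hand G contains the 5-clique {0, 1, 4, 5, 8}. A clique must lie in a single bag of any decomposition, so no decomposition can have width below 4. The upper and lower bounds meet at 4, so that is the treewidth.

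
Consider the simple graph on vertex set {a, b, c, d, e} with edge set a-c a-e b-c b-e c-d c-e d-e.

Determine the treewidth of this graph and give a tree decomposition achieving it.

Treewidth 2.
One such decomposition:
Bags: B1 = {a, c, e}  B2 = {b, c, e}  B3 = {c, d, e}
Tree: B1–B2, B1–B3

Each bag holds 3 vertices, so the decomposition has width 2, which upper-bounds the treewidth. Conversely, {c, d, e} is a clique of size 3, and the vertices of any clique must share a bag in every tree decomposition; so some bag has ≥ 3 vertices and tw(G) ≥ 2. The upper and lower bounds meet at 2, so that is the treewidth.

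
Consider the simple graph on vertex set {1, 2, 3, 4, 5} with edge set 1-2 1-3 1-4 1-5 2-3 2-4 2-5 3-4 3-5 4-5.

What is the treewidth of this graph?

4

A width-4 tree decomposition is:
Bags: B1 = {1, 2, 3, 4, 5}
Tree: (single bag)
A single bag containing all 5 vertices is trivially a valid decomposition of width 4. Conversely, {1, 2, 3, 4, 5} is a clique of size 5, and the vertices of any clique must share a bag in every tree decomposition; so some bag has ≥ 5 vertices and tw(G) ≥ 4. The upper and lower bounds meet at 4, so that is the treewidth.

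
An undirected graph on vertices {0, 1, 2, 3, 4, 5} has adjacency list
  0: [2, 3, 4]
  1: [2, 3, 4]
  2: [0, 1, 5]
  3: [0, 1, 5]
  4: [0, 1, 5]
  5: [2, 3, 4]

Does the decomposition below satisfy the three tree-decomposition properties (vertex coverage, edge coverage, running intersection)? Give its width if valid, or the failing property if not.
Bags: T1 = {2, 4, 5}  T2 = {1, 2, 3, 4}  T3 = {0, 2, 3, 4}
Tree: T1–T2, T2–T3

A tree decomposition must satisfy three properties: every vertex lies in some bag; for every edge, both endpoints lie together in some bag; and for every vertex, the bags containing it form a connected subtree. Here edge (3,5) lies in no bag, so the decomposition is invalid.

No — edge (3,5) lies in no bag.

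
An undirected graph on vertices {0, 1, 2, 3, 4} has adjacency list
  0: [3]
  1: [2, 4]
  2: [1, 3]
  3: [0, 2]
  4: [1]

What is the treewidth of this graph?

1

A width-1 tree decomposition is:
Bags: B1 = {1, 2}  B2 = {2, 3}  B3 = {0, 3}  B4 = {1, 4}
Tree: B1–B2, B2–B3, B1–B4
Every bag has size at most 2, so the width is 2 − 1 = 1 and tw(G) ≤ 1. G has an edge, so its treewidth is at least 1. The upper and lower bounds meet at 1, so that is the treewidth.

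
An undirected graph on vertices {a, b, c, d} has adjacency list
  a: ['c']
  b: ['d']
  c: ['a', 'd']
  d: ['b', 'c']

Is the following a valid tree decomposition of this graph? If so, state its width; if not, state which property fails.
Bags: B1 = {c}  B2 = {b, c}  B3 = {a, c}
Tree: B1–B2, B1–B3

A tree decomposition must satisfy three properties: every vertex lies in some bag; for every edge, both endpoints lie together in some bag; and for every vertex, the bags containing it form a connected subtree. Here vertex d appears in no bag, so the decomposition is invalid.

No — vertex d appears in no bag.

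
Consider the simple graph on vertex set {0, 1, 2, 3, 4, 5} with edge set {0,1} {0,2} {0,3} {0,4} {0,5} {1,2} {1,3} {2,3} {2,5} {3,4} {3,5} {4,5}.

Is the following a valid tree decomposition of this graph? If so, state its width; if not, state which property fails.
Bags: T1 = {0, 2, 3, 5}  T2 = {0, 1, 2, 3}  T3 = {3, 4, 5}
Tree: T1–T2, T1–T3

A tree decomposition must satisfy three properties: every vertex lies in some bag; for every edge, both endpoints lie together in some bag; and for every vertex, the bags containing it form a connected subtree. Here edge (0,4) lies in no bag, so the decomposition is invalid.

No — edge (0,4) lies in no bag.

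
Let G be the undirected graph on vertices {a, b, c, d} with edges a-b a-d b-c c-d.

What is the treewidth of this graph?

2

A width-2 tree decomposition is:
Bags: B1 = {b, c, d}  B2 = {a, b, d}
Tree: B1–B2
Every bag has size at most 3, so the width is 3 − 1 = 2 and tw(G) ≤ 2. For the lower bound, G contains the cycle b–c–d–a–b, so G is not a forest; only forests have treewidth ≤ 1, hence tw(G) ≥ 2. Combining the bounds, tw(G) = 2.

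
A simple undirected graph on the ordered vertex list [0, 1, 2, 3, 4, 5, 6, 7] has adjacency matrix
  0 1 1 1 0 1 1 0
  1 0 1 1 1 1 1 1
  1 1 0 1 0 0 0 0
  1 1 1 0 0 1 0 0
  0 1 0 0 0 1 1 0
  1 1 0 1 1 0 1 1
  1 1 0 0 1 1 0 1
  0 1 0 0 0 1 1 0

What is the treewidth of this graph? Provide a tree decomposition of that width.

Every bag has size at most 4, so the width is 4 − 1 = 3 and tw(G) ≤ 3. For the lower bound, the 4 vertices {0, 1, 2, 3} are pairwise adjacent, and any tree decomposition puts a clique entirely inside one bag — forcing width ≥ 3. Therefore the treewidth is 3.

Treewidth 3.
One optimal decomposition is:
Bags: B1 = {0, 1, 3, 5}  B2 = {0, 1, 5, 6}  B3 = {1, 4, 5, 6}  B4 = {1, 5, 6, 7}  B5 = {0, 1, 2, 3}
Tree: B1–B2, B2–B3, B3–B4, B1–B5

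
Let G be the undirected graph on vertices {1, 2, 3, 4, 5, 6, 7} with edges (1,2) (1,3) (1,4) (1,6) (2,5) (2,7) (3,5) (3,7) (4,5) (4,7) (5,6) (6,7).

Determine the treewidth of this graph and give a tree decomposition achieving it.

Treewidth 3.
One optimal decomposition is:
Bags: B1 = {1, 2, 5, 7}  B2 = {1, 5, 6, 7}  B3 = {1, 4, 5, 7}  B4 = {1, 3, 5, 7}
Tree: B1–B2, B2–B3, B3–B4

The largest bag has 4 vertices, giving width 3; this decomposition certifies tw(G) ≤ 3. For the lower bound: the 4 vertex sets {2,5}, {6,7}, {1}, {4} are disjoint, each induces a connected subgraph, and every pair is joined by at least one edge of G. Contracting each set to a single vertex therefore yields K_{4} as a minor, and since treewidth is minor-monotone, tw(G) ≥ tw(K_{4}) = 3. The upper and lower bounds meet at 3, so that is the treewidth.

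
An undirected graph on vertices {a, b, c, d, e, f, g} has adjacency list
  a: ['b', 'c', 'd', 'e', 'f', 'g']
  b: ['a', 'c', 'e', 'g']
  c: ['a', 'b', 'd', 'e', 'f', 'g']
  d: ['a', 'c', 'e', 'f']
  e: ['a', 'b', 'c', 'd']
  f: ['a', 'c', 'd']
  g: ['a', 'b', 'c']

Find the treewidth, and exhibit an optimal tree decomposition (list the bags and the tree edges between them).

The largest bag has 4 vertices, giving width 3; this decomposition certifies tw(G) ≤ 3. On the other hand G contains the 4-clique {a, c, d, e}. A clique must lie in a single bag of any decomposition, so no decomposition can have width below 3. Combining the bounds, tw(G) = 3.

Treewidth 3.
One optimal decomposition is:
Bags: B1 = {a, b, c, g}  B2 = {a, b, c, e}  B3 = {a, c, d, e}  B4 = {a, c, d, f}
Tree: B1–B2, B2–B3, B3–B4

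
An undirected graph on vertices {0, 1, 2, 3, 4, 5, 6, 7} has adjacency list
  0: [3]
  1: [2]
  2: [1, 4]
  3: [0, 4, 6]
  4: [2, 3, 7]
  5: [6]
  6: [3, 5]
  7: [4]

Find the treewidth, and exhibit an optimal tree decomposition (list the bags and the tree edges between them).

Each bag holds 2 vertices, so the decomposition has width 1, which upper-bounds the treewidth. Since G has at least one edge (e.g. 3–0), it is not an edgeless graph, so tw(G) ≥ 1. Combining the bounds, tw(G) = 1.

Treewidth 1.
One optimal decomposition is:
Bags: B1 = {0, 3}  B2 = {3, 4}  B3 = {3, 6}  B4 = {2, 4}  B5 = {5, 6}  B6 = {1, 2}  B7 = {4, 7}
Tree: B1–B2, B2–B3, B2–B4, B3–B5, B4–B6, B2–B7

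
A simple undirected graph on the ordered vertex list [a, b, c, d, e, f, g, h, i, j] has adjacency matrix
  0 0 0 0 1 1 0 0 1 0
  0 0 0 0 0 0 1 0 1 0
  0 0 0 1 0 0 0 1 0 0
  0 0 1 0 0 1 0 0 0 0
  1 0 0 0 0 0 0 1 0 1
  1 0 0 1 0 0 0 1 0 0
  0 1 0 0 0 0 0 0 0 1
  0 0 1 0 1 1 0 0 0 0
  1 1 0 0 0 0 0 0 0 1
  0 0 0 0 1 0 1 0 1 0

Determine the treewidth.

2

A width-2 tree decomposition is:
Bags: B1 = {c, d, f}  B2 = {c, f, h}  B3 = {a, f, h}  B4 = {a, e, h}  B5 = {a, e, i}  B6 = {e, i, j}  B7 = {b, i, j}  B8 = {b, g, j}
Tree: B1–B2, B2–B3, B3–B4, B4–B5, B5–B6, B6–B7, B7–B8
The largest bag has 3 vertices, giving width 2; this decomposition certifies tw(G) ≤ 2. The edges d–c–h–f–d form a cycle, so G is not a tree and its treewidth is at least 2. Therefore the treewidth is 2.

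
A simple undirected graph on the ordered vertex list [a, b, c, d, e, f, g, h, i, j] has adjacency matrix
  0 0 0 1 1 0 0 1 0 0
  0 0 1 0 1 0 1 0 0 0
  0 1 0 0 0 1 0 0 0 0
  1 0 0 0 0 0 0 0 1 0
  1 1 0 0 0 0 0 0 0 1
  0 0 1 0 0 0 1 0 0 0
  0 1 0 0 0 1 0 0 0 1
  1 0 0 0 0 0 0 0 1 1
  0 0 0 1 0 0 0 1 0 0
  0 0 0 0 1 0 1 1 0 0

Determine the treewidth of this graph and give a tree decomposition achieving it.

The largest bag has 3 vertices, giving width 2; this decomposition certifies tw(G) ≤ 2. Since i–d–a–h–i is a cycle in G, G is not acyclic. Forests are exactly the graphs of treewidth ≤ 1, so tw(G) ≥ 2. Therefore the treewidth is 2.

Treewidth 2.
One such decomposition:
Bags: B1 = {d, h, i}  B2 = {a, d, h}  B3 = {a, h, j}  B4 = {a, e, j}  B5 = {e, g, j}  B6 = {b, e, g}  B7 = {b, f, g}  B8 = {b, c, f}
Tree: B1–B2, B2–B3, B3–B4, B4–B5, B5–B6, B6–B7, B7–B8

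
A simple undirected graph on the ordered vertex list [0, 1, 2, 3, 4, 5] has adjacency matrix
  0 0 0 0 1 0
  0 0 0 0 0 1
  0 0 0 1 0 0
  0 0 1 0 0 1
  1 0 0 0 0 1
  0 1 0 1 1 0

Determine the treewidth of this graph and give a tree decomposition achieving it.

The largest bag has 2 vertices, giving width 1; this decomposition certifies tw(G) ≤ 1. G has an edge, so its treewidth is at least 1. Therefore the treewidth is 1.

Treewidth 1.
Bags: B1 = {3, 5}  B2 = {4, 5}  B3 = {1, 5}  B4 = {0, 4}  B5 = {2, 3}
Tree: B1–B2, B1–B3, B2–B4, B1–B5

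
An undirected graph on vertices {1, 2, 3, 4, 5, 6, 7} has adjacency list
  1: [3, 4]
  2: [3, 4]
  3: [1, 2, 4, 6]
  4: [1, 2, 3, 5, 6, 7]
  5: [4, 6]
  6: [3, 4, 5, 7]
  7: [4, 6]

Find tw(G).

2

A width-2 tree decomposition is:
Bags: B1 = {4, 6, 7}  B2 = {3, 4, 6}  B3 = {2, 3, 4}  B4 = {4, 5, 6}  B5 = {1, 3, 4}
Tree: B1–B2, B2–B3, B1–B4, B3–B5
The largest bag has 3 vertices, giving width 2; this decomposition certifies tw(G) ≤ 2. For the lower bound, the 3 vertices {1, 3, 4} are pairwise adjacent, and any tree decomposition puts a clique entirely inside one bag — forcing width ≥ 2. The upper and lower bounds meet at 2, so that is the treewidth.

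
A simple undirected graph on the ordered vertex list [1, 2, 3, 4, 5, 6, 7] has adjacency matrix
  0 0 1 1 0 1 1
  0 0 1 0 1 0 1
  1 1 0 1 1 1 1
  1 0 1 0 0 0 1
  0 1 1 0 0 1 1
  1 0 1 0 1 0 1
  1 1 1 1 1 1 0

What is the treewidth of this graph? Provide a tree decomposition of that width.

The largest bag has 4 vertices, giving width 3; this decomposition certifies tw(G) ≤ 3. Conversely, {1, 3, 4, 7} is a clique of size 4, and the vertices of any clique must share a bag in every tree decomposition; so some bag has ≥ 4 vertices and tw(G) ≥ 3. Combining the bounds, tw(G) = 3.

Treewidth 3.
Bags: B1 = {1, 3, 6, 7}  B2 = {3, 5, 6, 7}  B3 = {1, 3, 4, 7}  B4 = {2, 3, 5, 7}
Tree: B1–B2, B1–B3, B2–B4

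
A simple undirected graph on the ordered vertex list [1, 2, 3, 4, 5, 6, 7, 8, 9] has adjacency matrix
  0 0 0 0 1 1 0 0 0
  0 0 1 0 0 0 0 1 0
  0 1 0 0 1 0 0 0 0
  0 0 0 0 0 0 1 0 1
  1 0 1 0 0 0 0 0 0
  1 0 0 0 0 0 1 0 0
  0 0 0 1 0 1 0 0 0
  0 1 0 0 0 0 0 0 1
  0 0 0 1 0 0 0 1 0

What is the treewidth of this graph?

2

A width-2 tree decomposition is:
Bags: B1 = {1, 5, 6}  B2 = {5, 6, 7}  B3 = {4, 5, 7}  B4 = {4, 5, 9}  B5 = {5, 8, 9}  B6 = {2, 5, 8}  B7 = {2, 3, 5}
Tree: B1–B2, B2–B3, B3–B4, B4–B5, B5–B6, B6–B7
The largest bag has 3 vertices, giving width 2; this decomposition certifies tw(G) ≤ 2. The edges 5–1–6–7–4–9–8–2–3–5 form a cycle, so G is not a tree and its treewidth is at least 2. The upper and lower bounds meet at 2, so that is the treewidth.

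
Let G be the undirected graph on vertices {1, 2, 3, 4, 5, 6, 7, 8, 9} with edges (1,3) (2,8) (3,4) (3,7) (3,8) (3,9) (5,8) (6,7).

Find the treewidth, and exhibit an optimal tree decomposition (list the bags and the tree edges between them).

The largest bag has 2 vertices, giving width 1; this decomposition certifies tw(G) ≤ 1. Any graph with an edge has treewidth ≥ 1, and G has the edge 3–8. Combining the bounds, tw(G) = 1.

Treewidth 1.
Bags: B1 = {3, 8}  B2 = {3, 4}  B3 = {2, 8}  B4 = {3, 7}  B5 = {6, 7}  B6 = {3, 9}  B7 = {5, 8}  B8 = {1, 3}
Tree: B1–B2, B1–B3, B2–B4, B4–B5, B2–B6, B3–B7, B4–B8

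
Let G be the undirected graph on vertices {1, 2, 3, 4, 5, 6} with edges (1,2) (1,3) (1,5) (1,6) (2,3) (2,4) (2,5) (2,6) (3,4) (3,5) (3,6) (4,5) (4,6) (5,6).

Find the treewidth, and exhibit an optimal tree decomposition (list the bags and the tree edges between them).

The largest bag has 5 vertices, giving width 4; this decomposition certifies tw(G) ≤ 4. Conversely, {1, 2, 3, 5, 6} is a clique of size 5, and the vertices of any clique must share a bag in every tree decomposition; so some bag has ≥ 5 vertices and tw(G) ≥ 4. Combining the bounds, tw(G) = 4.

Treewidth 4.
One optimal decomposition is:
Bags: B1 = {2, 3, 4, 5, 6}  B2 = {1, 2, 3, 5, 6}
Tree: B1–B2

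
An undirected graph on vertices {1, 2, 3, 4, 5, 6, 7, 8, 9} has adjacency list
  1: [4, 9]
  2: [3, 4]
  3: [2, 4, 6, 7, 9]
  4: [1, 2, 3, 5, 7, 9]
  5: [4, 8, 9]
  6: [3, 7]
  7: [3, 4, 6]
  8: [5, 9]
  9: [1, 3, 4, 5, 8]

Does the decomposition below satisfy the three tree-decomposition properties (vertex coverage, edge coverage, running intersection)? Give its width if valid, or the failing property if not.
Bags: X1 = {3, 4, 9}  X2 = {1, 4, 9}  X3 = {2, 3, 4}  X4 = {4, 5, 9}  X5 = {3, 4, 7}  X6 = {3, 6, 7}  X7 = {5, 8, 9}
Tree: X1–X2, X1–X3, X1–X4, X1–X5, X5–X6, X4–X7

Yes; width 2.

Every vertex of G appears in some bag (union = {1, 2, 3, 4, 5, 6, 7, 8, 9}); every edge is covered by a bag; and for each vertex v the set of bags containing v is connected in the bag tree. The decomposition is therefore valid. The largest bag has 3 vertices, so the width is 2.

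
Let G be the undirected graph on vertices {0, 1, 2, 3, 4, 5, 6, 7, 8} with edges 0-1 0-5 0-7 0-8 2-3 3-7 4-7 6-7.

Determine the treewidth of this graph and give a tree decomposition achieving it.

Treewidth 1.
One optimal decomposition is:
Bags: B1 = {6, 7}  B2 = {0, 7}  B3 = {3, 7}  B4 = {0, 1}  B5 = {2, 3}  B6 = {4, 7}  B7 = {0, 5}  B8 = {0, 8}
Tree: B1–B2, B2–B3, B2–B4, B3–B5, B2–B6, B4–B7, B2–B8

Each bag holds 2 vertices, so the decomposition has width 1, which upper-bounds the treewidth. Any graph with an edge has treewidth ≥ 1, and G has the edge 6–7. Combining the bounds, tw(G) = 1.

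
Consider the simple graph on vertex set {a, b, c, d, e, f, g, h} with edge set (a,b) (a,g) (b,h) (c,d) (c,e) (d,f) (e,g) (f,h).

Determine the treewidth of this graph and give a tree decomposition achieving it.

Treewidth 2.
Bags: B1 = {c, e, g}  B2 = {a, c, g}  B3 = {a, b, c}  B4 = {b, c, h}  B5 = {c, f, h}  B6 = {c, d, f}
Tree: B1–B2, B2–B3, B3–B4, B4–B5, B5–B6

The largest bag has 3 vertices, giving width 2; this decomposition certifies tw(G) ≤ 2. The edges c–e–g–a–b–h–f–d–c form a cycle, so G is not a tree and its treewidth is at least 2. Therefore the treewidth is 2.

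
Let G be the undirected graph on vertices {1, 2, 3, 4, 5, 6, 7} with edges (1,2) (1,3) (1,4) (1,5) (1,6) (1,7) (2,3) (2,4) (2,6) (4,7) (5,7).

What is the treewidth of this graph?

A width-2 tree decomposition is:
Bags: B1 = {1, 2, 4}  B2 = {1, 2, 3}  B3 = {1, 4, 7}  B4 = {1, 5, 7}  B5 = {1, 2, 6}
Tree: B1–B2, B1–B3, B3–B4, B1–B5
Every bag has size at most 3, so the width is 3 − 1 = 2 and tw(G) ≤ 2. Conversely, {1, 2, 3} is a clique of size 3, and the vertices of any clique must share a bag in every tree decomposition; so some bag has ≥ 3 vertices and tw(G) ≥ 2. Hence tw(G) = 2 exactly.

2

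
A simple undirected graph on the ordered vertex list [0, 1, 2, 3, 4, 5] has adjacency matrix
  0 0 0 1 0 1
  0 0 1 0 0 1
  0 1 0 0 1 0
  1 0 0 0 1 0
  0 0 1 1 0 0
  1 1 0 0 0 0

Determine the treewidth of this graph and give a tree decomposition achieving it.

Treewidth 2.
One such decomposition:
Bags: B1 = {1, 2, 5}  B2 = {0, 2, 5}  B3 = {0, 2, 3}  B4 = {2, 3, 4}
Tree: B1–B2, B2–B3, B3–B4

Each bag holds 3 vertices, so the decomposition has width 2, which upper-bounds the treewidth. Since 2–1–5–0–3–4–2 is a cycle in G, G is not acyclic. Forests are exactly the graphs of treewidth ≤ 1, so tw(G) ≥ 2. Therefore the treewidth is 2.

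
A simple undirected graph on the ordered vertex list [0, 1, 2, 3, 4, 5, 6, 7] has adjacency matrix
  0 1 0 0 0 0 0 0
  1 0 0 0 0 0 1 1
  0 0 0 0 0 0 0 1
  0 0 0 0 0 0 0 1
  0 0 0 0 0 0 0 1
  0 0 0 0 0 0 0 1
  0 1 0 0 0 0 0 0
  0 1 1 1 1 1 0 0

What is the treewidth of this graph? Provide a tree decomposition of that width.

Treewidth 1.
Bags: B1 = {1, 7}  B2 = {2, 7}  B3 = {4, 7}  B4 = {1, 6}  B5 = {3, 7}  B6 = {5, 7}  B7 = {0, 1}
Tree: B1–B2, B2–B3, B1–B4, B2–B5, B5–B6, B4–B7

Every bag has size at most 2, so the width is 2 − 1 = 1 and tw(G) ≤ 1. G has an edge, so its treewidth is at least 1. Therefore the treewidth is 1.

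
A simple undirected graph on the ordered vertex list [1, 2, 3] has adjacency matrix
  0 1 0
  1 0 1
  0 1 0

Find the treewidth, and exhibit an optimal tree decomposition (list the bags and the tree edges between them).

Treewidth 1.
One optimal decomposition is:
Bags: B1 = {2, 3}  B2 = {1, 2}
Tree: B1–B2

Each bag holds 2 vertices, so the decomposition has width 1, which upper-bounds the treewidth. Any graph with an edge has treewidth ≥ 1, and G has the edge 3–2. The upper and lower bounds meet at 1, so that is the treewidth.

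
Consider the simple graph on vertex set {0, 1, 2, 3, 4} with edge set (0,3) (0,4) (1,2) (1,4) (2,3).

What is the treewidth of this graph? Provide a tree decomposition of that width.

Treewidth 2.
Bags: B1 = {0, 2, 3}  B2 = {0, 1, 2}  B3 = {0, 1, 4}
Tree: B1–B2, B2–B3

Every bag has size at most 3, so the width is 3 − 1 = 2 and tw(G) ≤ 2. For the lower bound, G contains the cycle 0–3–2–1–4–0, so G is not a forest; only forests have treewidth ≤ 1, hence tw(G) ≥ 2. Hence tw(G) = 2 exactly.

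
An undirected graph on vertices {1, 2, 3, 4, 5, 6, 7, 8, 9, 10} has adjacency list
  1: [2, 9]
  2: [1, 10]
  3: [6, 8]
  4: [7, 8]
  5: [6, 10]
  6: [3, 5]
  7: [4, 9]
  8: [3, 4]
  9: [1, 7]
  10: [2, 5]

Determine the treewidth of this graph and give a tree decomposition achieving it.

Every bag has size at most 3, so the width is 3 − 1 = 2 and tw(G) ≤ 2. The edges 1–2–10–5–6–3–8–4–7–9–1 form a cycle, so G is not a tree and its treewidth is at least 2. Hence tw(G) = 2 exactly.

Treewidth 2.
One such decomposition:
Bags: B1 = {1, 2, 10}  B2 = {1, 5, 10}  B3 = {1, 5, 6}  B4 = {1, 3, 6}  B5 = {1, 3, 8}  B6 = {1, 4, 8}  B7 = {1, 4, 7}  B8 = {1, 7, 9}
Tree: B1–B2, B2–B3, B3–B4, B4–B5, B5–B6, B6–B7, B7–B8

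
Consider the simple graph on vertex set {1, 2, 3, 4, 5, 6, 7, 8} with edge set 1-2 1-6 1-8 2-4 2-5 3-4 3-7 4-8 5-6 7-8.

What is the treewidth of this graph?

A width-2 tree decomposition is:
Bags: B1 = {1, 5, 6}  B2 = {1, 2, 5}  B3 = {1, 2, 8}  B4 = {2, 4, 8}  B5 = {4, 7, 8}  B6 = {3, 4, 7}
Tree: B1–B2, B2–B3, B3–B4, B4–B5, B5–B6
Every bag has size at most 3, so the width is 3 − 1 = 2 and tw(G) ≤ 2. Since 6–5–2–1–6 is a cycle in G, G is not acyclic. Forests are exactly the graphs of treewidth ≤ 1, so tw(G) ≥ 2. The upper and lower bounds meet at 2, so that is the treewidth.

2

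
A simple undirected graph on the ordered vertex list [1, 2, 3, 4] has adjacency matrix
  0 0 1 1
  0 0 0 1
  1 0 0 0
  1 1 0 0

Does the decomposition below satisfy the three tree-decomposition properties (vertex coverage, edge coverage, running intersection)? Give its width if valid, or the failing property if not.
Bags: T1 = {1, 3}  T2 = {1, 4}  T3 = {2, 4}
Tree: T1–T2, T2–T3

Yes; width 1.

Checking the three conditions: (i) the bags cover all of {1, 2, 3, 4}; (ii) for each edge, some bag contains both endpoints; (iii) the bags containing any fixed vertex form a subtree. All hold, so the decomposition is valid with width 2 − 1 = 1.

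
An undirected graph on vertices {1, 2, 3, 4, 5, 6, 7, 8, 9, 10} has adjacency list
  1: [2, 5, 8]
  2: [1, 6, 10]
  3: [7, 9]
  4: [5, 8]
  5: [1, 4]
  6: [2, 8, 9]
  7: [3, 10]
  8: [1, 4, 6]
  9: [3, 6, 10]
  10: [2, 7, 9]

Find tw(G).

A width-2 tree decomposition is:
Bags: B1 = {3, 7, 10}  B2 = {3, 9, 10}  B3 = {2, 9, 10}  B4 = {2, 6, 9}  B5 = {1, 2, 6}  B6 = {1, 6, 8}  B7 = {1, 5, 8}  B8 = {4, 5, 8}
Tree: B1–B2, B2–B3, B3–B4, B4–B5, B5–B6, B6–B7, B7–B8
Each bag holds 3 vertices, so the decomposition has width 2, which upper-bounds the treewidth. Since 7–3–9–10–7 is a cycle in G, G is not acyclic. Forests are exactly the graphs of treewidth ≤ 1, so tw(G) ≥ 2. Hence tw(G) = 2 exactly.

2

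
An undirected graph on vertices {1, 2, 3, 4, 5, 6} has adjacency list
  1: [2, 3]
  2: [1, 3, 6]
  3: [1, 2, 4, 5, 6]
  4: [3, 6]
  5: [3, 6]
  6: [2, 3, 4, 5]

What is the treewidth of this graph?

2

A width-2 tree decomposition is:
Bags: B1 = {3, 5, 6}  B2 = {2, 3, 6}  B3 = {1, 2, 3}  B4 = {3, 4, 6}
Tree: B1–B2, B2–B3, B2–B4
The largest bag has 3 vertices, giving width 2; this decomposition certifies tw(G) ≤ 2. For the lower bound, the 3 vertices {1, 2, 3} are pairwise adjacent, and any tree decomposition puts a clique entirely inside one bag — forcing width ≥ 2. Therefore the treewidth is 2.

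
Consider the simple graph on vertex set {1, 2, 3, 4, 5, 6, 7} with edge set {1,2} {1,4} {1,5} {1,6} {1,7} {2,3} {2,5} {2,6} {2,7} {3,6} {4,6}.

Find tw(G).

2

A width-2 tree decomposition is:
Bags: B1 = {1, 2, 7}  B2 = {1, 2, 5}  B3 = {1, 2, 6}  B4 = {1, 4, 6}  B5 = {2, 3, 6}
Tree: B1–B2, B2–B3, B3–B4, B3–B5
The largest bag has 3 vertices, giving width 2; this decomposition certifies tw(G) ≤ 2. On the other hand G contains the 3-clique {1, 2, 5}. A clique must lie in a single bag of any decomposition, so no decomposition can have width below 2. Hence tw(G) = 2 exactly.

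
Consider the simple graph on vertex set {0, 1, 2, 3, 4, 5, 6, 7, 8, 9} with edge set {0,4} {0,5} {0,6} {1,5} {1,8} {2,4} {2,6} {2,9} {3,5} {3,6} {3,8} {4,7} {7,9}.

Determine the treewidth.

A width-2 tree decomposition is:
Bags: B1 = {1, 5, 8}  B2 = {3, 5, 8}  B3 = {0, 3, 5}  B4 = {0, 3, 6}  B5 = {0, 4, 6}  B6 = {2, 4, 6}  B7 = {2, 4, 7}  B8 = {2, 7, 9}
Tree: B1–B2, B2–B3, B3–B4, B4–B5, B5–B6, B6–B7, B7–B8
Every bag has size at most 3, so the width is 3 − 1 = 2 and tw(G) ≤ 2. The edges 1–8–3–5–1 form a cycle, so G is not a tree and its treewidth is at least 2. Therefore the treewidth is 2.

2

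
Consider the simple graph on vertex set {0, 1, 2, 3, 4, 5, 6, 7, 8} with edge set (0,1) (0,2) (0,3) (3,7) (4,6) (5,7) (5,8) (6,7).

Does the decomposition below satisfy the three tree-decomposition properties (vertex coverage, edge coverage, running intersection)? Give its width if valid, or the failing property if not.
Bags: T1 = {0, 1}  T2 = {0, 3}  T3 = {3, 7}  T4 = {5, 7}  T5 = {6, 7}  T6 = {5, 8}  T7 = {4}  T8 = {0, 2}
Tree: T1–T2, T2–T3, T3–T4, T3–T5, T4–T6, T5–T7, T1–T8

No — edge (6,4) lies in no bag.

A tree decomposition must satisfy three properties: every vertex lies in some bag; for every edge, both endpoints lie together in some bag; and for every vertex, the bags containing it form a connected subtree. Here edge (6,4) lies in no bag, so the decomposition is invalid.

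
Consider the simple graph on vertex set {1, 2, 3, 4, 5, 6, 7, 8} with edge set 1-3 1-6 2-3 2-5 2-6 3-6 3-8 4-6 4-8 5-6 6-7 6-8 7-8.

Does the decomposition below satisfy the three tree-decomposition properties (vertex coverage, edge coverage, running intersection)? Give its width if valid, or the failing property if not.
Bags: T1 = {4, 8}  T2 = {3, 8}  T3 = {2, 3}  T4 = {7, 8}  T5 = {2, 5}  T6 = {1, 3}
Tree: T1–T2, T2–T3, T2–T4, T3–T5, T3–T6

No — vertex 6 appears in no bag.

A tree decomposition must satisfy three properties: every vertex lies in some bag; for every edge, both endpoints lie together in some bag; and for every vertex, the bags containing it form a connected subtree. Here vertex 6 appears in no bag, so the decomposition is invalid.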